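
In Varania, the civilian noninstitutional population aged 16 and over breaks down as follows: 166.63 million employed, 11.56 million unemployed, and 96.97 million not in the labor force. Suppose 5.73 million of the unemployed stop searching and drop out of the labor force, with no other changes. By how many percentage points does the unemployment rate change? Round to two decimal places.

Initially, labor force = 166.63 + 11.56 = 178.19 million, so u = 11.56/178.19 = 6.49%.
After the change, unemployed and labor force both fall by 5.73 → E = 166.63, U = 5.83, labor force = 172.46 million.
New unemployment rate = 5.83 / 172.46 = 3.38%.
Change = 3.38% − 6.49% = −3.11 percentage points.

The unemployment rate changes by −3.11 percentage points.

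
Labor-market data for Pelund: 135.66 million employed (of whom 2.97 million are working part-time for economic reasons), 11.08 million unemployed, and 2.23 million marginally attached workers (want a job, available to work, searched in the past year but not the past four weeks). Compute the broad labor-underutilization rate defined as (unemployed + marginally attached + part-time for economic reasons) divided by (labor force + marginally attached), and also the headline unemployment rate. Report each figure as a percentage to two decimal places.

Labor force = 135.66 + 11.08 = 146.74 million.
Numerator = 11.08 + 2.23 + 2.97 = 16.28 million.
Denominator = 146.74 + 2.23 = 148.97 million.
Broad rate = 16.28 / 148.97 = 10.93%.
Headline unemployment rate = 11.08 / 146.74 = 7.55%.

Broad underutilization rate ≈ 10.93%; headline unemployment rate ≈ 7.55%.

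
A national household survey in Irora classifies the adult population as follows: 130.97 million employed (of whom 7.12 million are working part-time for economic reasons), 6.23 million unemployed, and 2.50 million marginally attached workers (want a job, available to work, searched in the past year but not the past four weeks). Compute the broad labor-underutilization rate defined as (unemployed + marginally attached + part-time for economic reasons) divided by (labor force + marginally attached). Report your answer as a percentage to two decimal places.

Broad underutilization rate ≈ 11.35%.

Labor force = 130.97 + 6.23 = 137.20 million.
Numerator = 6.23 + 2.50 + 7.12 = 15.85 million.
Denominator = 137.20 + 2.50 = 139.70 million.
Broad rate = 15.85 / 139.70 = 11.35%.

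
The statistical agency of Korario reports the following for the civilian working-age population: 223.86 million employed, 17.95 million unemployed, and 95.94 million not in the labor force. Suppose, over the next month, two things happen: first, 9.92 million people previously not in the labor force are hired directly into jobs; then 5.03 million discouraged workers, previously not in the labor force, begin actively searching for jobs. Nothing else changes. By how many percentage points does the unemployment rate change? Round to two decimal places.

The unemployment rate changes by +1.53 percentage points.

Initially, labor force = 223.86 + 17.95 = 241.81 million, so u = 17.95/241.81 = 7.42%.
After the first change, employed and labor force both rise by 9.92; unemployed unchanged → E = 233.78, U = 17.95, labor force = 251.73 million.
After the second change, unemployed and labor force both rise by 5.03 → E = 233.78, U = 22.98, labor force = 256.76 million.
New unemployment rate = 22.98 / 256.76 = 8.95%.
Change = 8.95% − 7.42% = +1.53 percentage points.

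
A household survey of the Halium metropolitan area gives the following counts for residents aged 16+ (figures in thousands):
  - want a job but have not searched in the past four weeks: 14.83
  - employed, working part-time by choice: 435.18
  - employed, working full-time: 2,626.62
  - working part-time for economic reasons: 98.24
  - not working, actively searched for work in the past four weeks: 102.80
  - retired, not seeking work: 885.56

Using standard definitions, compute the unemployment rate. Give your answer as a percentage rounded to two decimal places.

Unemployment rate ≈ 3.15%.

Employed = 435.18 + 2,626.62 + 98.24 = 3,160.04 thousand (anyone who worked, including part-time for economic reasons, counts as employed).
Unemployed = 102.80 thousand.
Labor force = 3,160.04 + 102.80 = 3,262.84 thousand.
Unemployment rate = 102.80 / 3,262.84 = 3.15%.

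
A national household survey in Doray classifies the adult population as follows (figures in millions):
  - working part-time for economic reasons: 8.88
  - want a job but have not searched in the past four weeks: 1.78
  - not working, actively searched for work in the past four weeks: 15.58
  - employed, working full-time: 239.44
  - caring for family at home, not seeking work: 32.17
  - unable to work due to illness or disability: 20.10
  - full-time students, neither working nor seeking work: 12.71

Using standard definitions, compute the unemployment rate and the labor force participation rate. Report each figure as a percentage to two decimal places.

Employed = 8.88 + 239.44 = 248.32 million (anyone who worked, including part-time for economic reasons, counts as employed).
Unemployed = 15.58 million.
Labor force = 248.32 + 15.58 = 263.90 million.
Not in labor force = 1.78 + 32.17 + 20.10 + 12.71 = 66.76 million (those not working and not actively searching are outside the labor force — including those who want a job but have given up searching).
Civilian working-age population = 263.90 + 66.76 = 330.66 million.
Unemployment rate = 15.58 / 263.90 = 5.90%.
Labor force participation rate = 263.90 / 330.66 = 79.81%.

Unemployment rate ≈ 5.90%; labor force participation rate ≈ 79.81%.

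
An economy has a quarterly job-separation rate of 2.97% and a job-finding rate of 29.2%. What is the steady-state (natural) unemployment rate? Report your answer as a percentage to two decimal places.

Steady-state unemployment rate ≈ 9.23%.

At steady state the flows balance: s·E = f·U, so U/(E+U) = s/(s+f).
u* = 2.97 / (2.97 + 29.2) = 2.97 / 32.17 = 9.23%.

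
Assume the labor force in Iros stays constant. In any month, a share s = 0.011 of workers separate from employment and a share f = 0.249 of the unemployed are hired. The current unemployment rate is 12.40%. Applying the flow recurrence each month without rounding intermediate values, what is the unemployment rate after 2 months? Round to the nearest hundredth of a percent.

Unemployment rate after two months ≈ 8.70%.

With a fixed labor force, u_{t+1} = u_t + s·(1−u_t) − f·u_t = u_t·(1−s−f) + s.
Here 1−s−f = 0.740 and s = 0.011.
u_1 = 0.124000 × 0.740 + 0.011 = 0.102760.
u_2 = 0.102760 × 0.740 + 0.011 = 0.087042.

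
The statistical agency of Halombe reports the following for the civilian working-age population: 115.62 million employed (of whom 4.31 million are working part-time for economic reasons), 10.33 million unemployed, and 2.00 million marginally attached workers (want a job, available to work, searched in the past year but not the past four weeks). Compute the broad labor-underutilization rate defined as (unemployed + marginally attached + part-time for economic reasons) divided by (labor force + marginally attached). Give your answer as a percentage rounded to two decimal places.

Labor force = 115.62 + 10.33 = 125.95 million.
Numerator = 10.33 + 2.00 + 4.31 = 16.64 million.
Denominator = 125.95 + 2.00 = 127.95 million.
Broad rate = 16.64 / 127.95 = 13.01%.

Broad underutilization rate ≈ 13.01%.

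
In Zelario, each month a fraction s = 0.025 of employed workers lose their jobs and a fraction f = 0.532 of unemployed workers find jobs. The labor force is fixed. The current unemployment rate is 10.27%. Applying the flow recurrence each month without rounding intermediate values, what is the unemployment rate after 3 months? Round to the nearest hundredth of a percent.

With a fixed labor force, u_{t+1} = u_t + s·(1−u_t) − f·u_t = u_t·(1−s−f) + s.
Here 1−s−f = 0.443 and s = 0.025.
u_1 = 0.102700 × 0.443 + 0.025 = 0.070496.
u_2 = 0.070496 × 0.443 + 0.025 = 0.056230.
u_3 = 0.056230 × 0.443 + 0.025 = 0.049910.

Unemployment rate after three months ≈ 4.99%.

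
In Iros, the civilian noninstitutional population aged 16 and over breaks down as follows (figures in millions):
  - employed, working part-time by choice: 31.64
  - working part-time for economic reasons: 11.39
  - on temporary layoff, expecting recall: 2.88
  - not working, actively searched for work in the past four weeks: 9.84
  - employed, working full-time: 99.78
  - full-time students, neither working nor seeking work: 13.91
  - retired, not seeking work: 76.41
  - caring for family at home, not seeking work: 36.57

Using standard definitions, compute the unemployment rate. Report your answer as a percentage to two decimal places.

Unemployment rate ≈ 8.18%.

Employed = 31.64 + 11.39 + 99.78 = 142.81 million (anyone who worked, including part-time for economic reasons, counts as employed).
Unemployed = 2.88 + 9.84 = 12.72 million (jobless and actively searching, or on temporary layoff).
Labor force = 142.81 + 12.72 = 155.53 million.
Unemployment rate = 12.72 / 155.53 = 8.18%.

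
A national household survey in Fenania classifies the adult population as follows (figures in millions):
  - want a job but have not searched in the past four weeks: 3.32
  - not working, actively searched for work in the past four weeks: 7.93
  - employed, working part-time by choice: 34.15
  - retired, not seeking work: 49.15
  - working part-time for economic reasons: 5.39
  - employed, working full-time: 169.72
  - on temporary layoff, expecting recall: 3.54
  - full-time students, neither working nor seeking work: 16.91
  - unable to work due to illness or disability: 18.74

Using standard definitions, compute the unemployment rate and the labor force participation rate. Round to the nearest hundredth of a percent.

Unemployment rate ≈ 5.20%; labor force participation rate ≈ 71.47%.

Employed = 34.15 + 5.39 + 169.72 = 209.26 million (anyone who worked, including part-time for economic reasons, counts as employed).
Unemployed = 7.93 + 3.54 = 11.47 million (jobless and actively searching, or on temporary layoff).
Labor force = 209.26 + 11.47 = 220.73 million.
Not in labor force = 3.32 + 49.15 + 16.91 + 18.74 = 88.12 million (those not working and not actively searching are outside the labor force — including those who want a job but have given up searching).
Civilian working-age population = 220.73 + 88.12 = 308.85 million.
Unemployment rate = 11.47 / 220.73 = 5.20%.
Labor force participation rate = 220.73 / 308.85 = 71.47%.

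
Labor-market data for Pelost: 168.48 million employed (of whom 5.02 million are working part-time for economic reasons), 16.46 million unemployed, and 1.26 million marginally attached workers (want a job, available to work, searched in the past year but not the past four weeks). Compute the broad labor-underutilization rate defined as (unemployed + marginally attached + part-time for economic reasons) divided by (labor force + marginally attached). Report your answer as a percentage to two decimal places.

Labor force = 168.48 + 16.46 = 184.94 million.
Numerator = 16.46 + 1.26 + 5.02 = 22.74 million.
Denominator = 184.94 + 1.26 = 186.20 million.
Broad rate = 22.74 / 186.20 = 12.21%.

Broad underutilization rate ≈ 12.21%.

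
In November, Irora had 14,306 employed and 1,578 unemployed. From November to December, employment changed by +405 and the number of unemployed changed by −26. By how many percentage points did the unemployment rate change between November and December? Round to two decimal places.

The unemployment rate changed by −0.39 percentage points.

November: labor force = 14,306 + 1,578 = 15,884; u = 1,578/15,884 = 9.93%.
December: labor force = 14,711 + 1,552 = 16,263; u = 1,552/16,263 = 9.54%.
Change = 9.54% − 9.93% = −0.39 pp.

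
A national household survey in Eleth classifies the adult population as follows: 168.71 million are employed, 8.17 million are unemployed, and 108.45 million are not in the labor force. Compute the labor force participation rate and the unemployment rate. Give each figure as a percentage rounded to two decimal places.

Labor force participation rate ≈ 61.99%; unemployment rate ≈ 4.62%.

Labor force = employed + unemployed = 168.71 + 8.17 = 176.88 million.
Working-age population = 176.88 + 108.45 = 285.33 million.
Unemployment rate = 8.17 / 176.88 = 4.62%.
Labor force participation rate = 176.88 / 285.33 = 61.99%.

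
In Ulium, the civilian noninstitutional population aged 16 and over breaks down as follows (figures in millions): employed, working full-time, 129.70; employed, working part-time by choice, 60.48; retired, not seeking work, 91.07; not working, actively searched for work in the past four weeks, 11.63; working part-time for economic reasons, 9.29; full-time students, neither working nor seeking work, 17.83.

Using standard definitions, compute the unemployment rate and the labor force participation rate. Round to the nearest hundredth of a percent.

Employed = 129.70 + 60.48 + 9.29 = 199.47 million (anyone who worked, including part-time for economic reasons, counts as employed).
Unemployed = 11.63 million.
Labor force = 199.47 + 11.63 = 211.10 million.
Not in labor force = 91.07 + 17.83 = 108.90 million (those not working and not actively searching are outside the labor force).
Civilian working-age population = 211.10 + 108.90 = 320.00 million.
Unemployment rate = 11.63 / 211.10 = 5.51%.
Labor force participation rate = 211.10 / 320.00 = 65.97%.

Unemployment rate ≈ 5.51%; labor force participation rate ≈ 65.97%.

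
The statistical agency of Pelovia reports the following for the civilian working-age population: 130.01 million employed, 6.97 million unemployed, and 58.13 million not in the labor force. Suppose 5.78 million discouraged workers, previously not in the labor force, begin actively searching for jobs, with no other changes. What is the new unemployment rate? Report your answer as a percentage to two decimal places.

New unemployment rate ≈ 8.93%.

Initially, labor force = 130.01 + 6.97 = 136.98 million, so u = 6.97/136.98 = 5.09%.
After the change, unemployed and labor force both rise by 5.78 → E = 130.01, U = 12.75, labor force = 142.76 million.
New unemployment rate = 12.75 / 142.76 = 8.93%.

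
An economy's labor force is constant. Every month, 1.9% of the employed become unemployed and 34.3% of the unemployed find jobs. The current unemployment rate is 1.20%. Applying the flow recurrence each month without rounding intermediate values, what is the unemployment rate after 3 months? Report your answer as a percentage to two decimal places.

Unemployment rate after three months ≈ 4.20%.

With a fixed labor force, u_{t+1} = u_t + s·(1−u_t) − f·u_t = u_t·(1−s−f) + s.
Here 1−s−f = 0.638 and s = 0.019.
u_1 = 0.012000 × 0.638 + 0.019 = 0.026656.
u_2 = 0.026656 × 0.638 + 0.019 = 0.036007.
u_3 = 0.036007 × 0.638 + 0.019 = 0.041972.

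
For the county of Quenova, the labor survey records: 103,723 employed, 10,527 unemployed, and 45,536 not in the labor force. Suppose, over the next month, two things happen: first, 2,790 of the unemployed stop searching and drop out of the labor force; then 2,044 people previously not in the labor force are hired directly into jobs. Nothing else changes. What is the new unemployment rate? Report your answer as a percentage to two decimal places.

New unemployment rate ≈ 6.82%.

Initially, labor force = 103,723 + 10,527 = 114,250, so u = 10,527/114,250 = 9.21%.
After the first change, unemployed and labor force both fall by 2,790 → E = 103,723, U = 7,737, labor force = 111,460.
After the second change, employed and labor force both rise by 2,044; unemployed unchanged → E = 105,767, U = 7,737, labor force = 113,504.
New unemployment rate = 7,737 / 113,504 = 6.82%.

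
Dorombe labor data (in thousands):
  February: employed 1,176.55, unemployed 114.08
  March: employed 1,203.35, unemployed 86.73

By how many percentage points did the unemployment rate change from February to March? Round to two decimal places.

The unemployment rate changed by −2.12 percentage points.

February: labor force = 1,176.55 + 114.08 = 1,290.63; u = 114.08/1,290.63 = 8.84%.
March: labor force = 1,203.35 + 86.73 = 1,290.08; u = 86.73/1,290.08 = 6.72%.
Change = 6.72% − 8.84% = −2.12 pp.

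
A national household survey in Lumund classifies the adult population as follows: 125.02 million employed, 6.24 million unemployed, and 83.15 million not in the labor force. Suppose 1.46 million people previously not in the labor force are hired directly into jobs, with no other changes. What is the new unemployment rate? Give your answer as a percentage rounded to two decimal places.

Initially, labor force = 125.02 + 6.24 = 131.26 million, so u = 6.24/131.26 = 4.75%.
After the change, employed and labor force both rise by 1.46; unemployed unchanged → E = 126.48, U = 6.24, labor force = 132.72 million.
New unemployment rate = 6.24 / 132.72 = 4.70%.

New unemployment rate ≈ 4.70%.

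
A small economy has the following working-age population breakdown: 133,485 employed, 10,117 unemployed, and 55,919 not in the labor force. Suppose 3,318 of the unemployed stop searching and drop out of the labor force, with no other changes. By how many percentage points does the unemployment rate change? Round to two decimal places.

The unemployment rate changes by −2.20 percentage points.

Initially, labor force = 133,485 + 10,117 = 143,602, so u = 10,117/143,602 = 7.05%.
After the change, unemployed and labor force both fall by 3,318 → E = 133,485, U = 6,799, labor force = 140,284.
New unemployment rate = 6,799 / 140,284 = 4.85%.
Change = 4.85% − 7.05% = −2.20 percentage points.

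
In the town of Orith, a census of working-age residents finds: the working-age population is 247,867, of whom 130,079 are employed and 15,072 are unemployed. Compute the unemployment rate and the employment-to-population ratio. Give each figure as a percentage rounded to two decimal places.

Unemployment rate ≈ 10.38%; employment-population ratio ≈ 52.48%.

Labor force = employed + unemployed = 130,079 + 15,072 = 145,151.
Unemployment rate = 15,072 / 145,151 = 10.38%.
Employment-population ratio = 130,079 / 247,867 = 52.48%.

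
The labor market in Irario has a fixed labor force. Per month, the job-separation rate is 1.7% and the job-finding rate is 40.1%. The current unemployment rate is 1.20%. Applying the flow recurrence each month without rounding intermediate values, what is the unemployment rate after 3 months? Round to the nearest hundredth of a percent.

With a fixed labor force, u_{t+1} = u_t + s·(1−u_t) − f·u_t = u_t·(1−s−f) + s.
Here 1−s−f = 0.582 and s = 0.017.
u_1 = 0.012000 × 0.582 + 0.017 = 0.023984.
u_2 = 0.023984 × 0.582 + 0.017 = 0.030959.
u_3 = 0.030959 × 0.582 + 0.017 = 0.035018.

Unemployment rate after three months ≈ 3.50%.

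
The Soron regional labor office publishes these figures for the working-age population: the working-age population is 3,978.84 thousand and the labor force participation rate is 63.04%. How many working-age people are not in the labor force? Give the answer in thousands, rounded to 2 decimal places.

Share not in the labor force = 1 − 0.6304 = 0.3696.
Not in labor force = 0.3696 × 3,978.84 ≈ 1,470.58 thousand.

About 1,470.58 thousand are not in the labor force.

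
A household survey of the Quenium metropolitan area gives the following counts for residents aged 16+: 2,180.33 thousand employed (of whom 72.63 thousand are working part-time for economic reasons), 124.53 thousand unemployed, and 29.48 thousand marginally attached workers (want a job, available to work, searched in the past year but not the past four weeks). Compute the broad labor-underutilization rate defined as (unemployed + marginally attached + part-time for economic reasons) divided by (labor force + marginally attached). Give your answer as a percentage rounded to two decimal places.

Broad underutilization rate ≈ 9.71%.

Labor force = 2,180.33 + 124.53 = 2,304.86 thousand.
Numerator = 124.53 + 29.48 + 72.63 = 226.64 thousand.
Denominator = 2,304.86 + 29.48 = 2,334.34 thousand.
Broad rate = 226.64 / 2,334.34 = 9.71%.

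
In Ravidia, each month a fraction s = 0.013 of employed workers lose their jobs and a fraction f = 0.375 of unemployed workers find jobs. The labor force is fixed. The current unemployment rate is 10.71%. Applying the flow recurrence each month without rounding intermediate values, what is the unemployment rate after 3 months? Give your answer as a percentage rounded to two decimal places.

Unemployment rate after three months ≈ 5.04%.

With a fixed labor force, u_{t+1} = u_t + s·(1−u_t) − f·u_t = u_t·(1−s−f) + s.
Here 1−s−f = 0.612 and s = 0.013.
u_1 = 0.107100 × 0.612 + 0.013 = 0.078545.
u_2 = 0.078545 × 0.612 + 0.013 = 0.061070.
u_3 = 0.061070 × 0.612 + 0.013 = 0.050375.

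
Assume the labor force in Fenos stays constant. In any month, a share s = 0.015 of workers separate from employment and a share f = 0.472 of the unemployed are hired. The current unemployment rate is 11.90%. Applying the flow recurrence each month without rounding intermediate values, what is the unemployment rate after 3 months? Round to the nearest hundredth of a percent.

With a fixed labor force, u_{t+1} = u_t + s·(1−u_t) − f·u_t = u_t·(1−s−f) + s.
Here 1−s−f = 0.513 and s = 0.015.
u_1 = 0.119000 × 0.513 + 0.015 = 0.076047.
u_2 = 0.076047 × 0.513 + 0.015 = 0.054012.
u_3 = 0.054012 × 0.513 + 0.015 = 0.042708.

Unemployment rate after three months ≈ 4.27%.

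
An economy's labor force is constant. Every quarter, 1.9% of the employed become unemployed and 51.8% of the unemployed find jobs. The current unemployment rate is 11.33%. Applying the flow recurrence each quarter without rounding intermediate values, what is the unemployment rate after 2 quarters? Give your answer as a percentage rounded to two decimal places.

With a fixed labor force, u_{t+1} = u_t + s·(1−u_t) − f·u_t = u_t·(1−s−f) + s.
Here 1−s−f = 0.463 and s = 0.019.
u_1 = 0.113300 × 0.463 + 0.019 = 0.071458.
u_2 = 0.071458 × 0.463 + 0.019 = 0.052085.

Unemployment rate after two quarters ≈ 5.21%.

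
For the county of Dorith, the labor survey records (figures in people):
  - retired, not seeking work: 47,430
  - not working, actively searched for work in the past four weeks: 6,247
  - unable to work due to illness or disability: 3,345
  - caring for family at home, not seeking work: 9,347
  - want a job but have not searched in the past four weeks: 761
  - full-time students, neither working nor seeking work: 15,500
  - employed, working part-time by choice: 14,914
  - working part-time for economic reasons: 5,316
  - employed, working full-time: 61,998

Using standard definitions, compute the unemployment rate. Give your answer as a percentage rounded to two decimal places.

Unemployment rate ≈ 7.06%.

Employed = 14,914 + 5,316 + 61,998 = 82,228 (anyone who worked, including part-time for economic reasons, counts as employed).
Unemployed = 6,247.
Labor force = 82,228 + 6,247 = 88,475.
Unemployment rate = 6,247 / 88,475 = 7.06%.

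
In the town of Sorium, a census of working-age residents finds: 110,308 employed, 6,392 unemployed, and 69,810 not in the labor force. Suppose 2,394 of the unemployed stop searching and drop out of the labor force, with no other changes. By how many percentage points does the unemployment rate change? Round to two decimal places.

The unemployment rate changes by −1.98 percentage points.

Initially, labor force = 110,308 + 6,392 = 116,700, so u = 6,392/116,700 = 5.48%.
After the change, unemployed and labor force both fall by 2,394 → E = 110,308, U = 3,998, labor force = 114,306.
New unemployment rate = 3,998 / 114,306 = 3.50%.
Change = 3.50% − 5.48% = −1.98 percentage points.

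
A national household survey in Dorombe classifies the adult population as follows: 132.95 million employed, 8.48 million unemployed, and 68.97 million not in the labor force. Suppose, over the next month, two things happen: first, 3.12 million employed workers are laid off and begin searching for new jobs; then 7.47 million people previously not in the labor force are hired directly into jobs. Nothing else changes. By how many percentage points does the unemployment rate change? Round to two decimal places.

Initially, labor force = 132.95 + 8.48 = 141.43 million, so u = 8.48/141.43 = 6.00%.
After the first change, employed falls and unemployed rises by 3.12; labor force unchanged → E = 129.83, U = 11.60, labor force = 141.43 million.
After the second change, employed and labor force both rise by 7.47; unemployed unchanged → E = 137.30, U = 11.60, labor force = 148.90 million.
New unemployment rate = 11.60 / 148.90 = 7.79%.
Change = 7.79% − 6.00% = +1.79 percentage points.

The unemployment rate changes by +1.79 percentage points.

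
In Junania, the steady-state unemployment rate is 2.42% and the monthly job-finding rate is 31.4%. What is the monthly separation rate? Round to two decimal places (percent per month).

Separation rate ≈ 0.78% per month.

From u* = s/(s+f): s = u·f/(1−u).
s = 0.0242 × 31.4 / (1 − 0.0242) = 0.7599 / 0.9758 ≈ 0.78% per month.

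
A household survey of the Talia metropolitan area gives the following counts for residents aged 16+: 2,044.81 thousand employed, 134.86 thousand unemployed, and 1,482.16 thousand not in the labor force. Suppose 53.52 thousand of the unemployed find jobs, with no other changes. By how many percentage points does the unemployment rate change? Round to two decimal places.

The unemployment rate changes by −2.46 percentage points.

Initially, labor force = 2,044.81 + 134.86 = 2,179.67 thousand, so u = 134.86/2,179.67 = 6.19%.
After the change, unemployed falls and employed rises by 53.52; labor force unchanged → E = 2,098.33, U = 81.34, labor force = 2,179.67 thousand.
New unemployment rate = 81.34 / 2,179.67 = 3.73%.
Change = 3.73% − 6.19% = −2.46 percentage points.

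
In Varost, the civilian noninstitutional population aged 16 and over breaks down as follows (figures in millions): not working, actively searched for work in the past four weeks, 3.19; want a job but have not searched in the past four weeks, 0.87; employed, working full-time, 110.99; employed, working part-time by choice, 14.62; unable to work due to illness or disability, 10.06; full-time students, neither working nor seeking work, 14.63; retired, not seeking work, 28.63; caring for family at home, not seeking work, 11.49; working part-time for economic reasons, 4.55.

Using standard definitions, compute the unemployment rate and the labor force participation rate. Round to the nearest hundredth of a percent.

Employed = 110.99 + 14.62 + 4.55 = 130.16 million (anyone who worked, including part-time for economic reasons, counts as employed).
Unemployed = 3.19 million.
Labor force = 130.16 + 3.19 = 133.35 million.
Not in labor force = 0.87 + 10.06 + 14.63 + 28.63 + 11.49 = 65.68 million (those not working and not actively searching are outside the labor force — including those who want a job but have given up searching).
Civilian working-age population = 133.35 + 65.68 = 199.03 million.
Unemployment rate = 3.19 / 133.35 = 2.39%.
Labor force participation rate = 133.35 / 199.03 = 67.00%.

Unemployment rate ≈ 2.39%; labor force participation rate ≈ 67.00%.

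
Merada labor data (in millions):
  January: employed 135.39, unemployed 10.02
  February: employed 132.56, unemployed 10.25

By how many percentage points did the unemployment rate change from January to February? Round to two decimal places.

January: labor force = 135.39 + 10.02 = 145.41; u = 10.02/145.41 = 6.89%.
February: labor force = 132.56 + 10.25 = 142.81; u = 10.25/142.81 = 7.18%.
Change = 7.18% − 6.89% = +0.29 pp.

The unemployment rate changed by +0.29 percentage points.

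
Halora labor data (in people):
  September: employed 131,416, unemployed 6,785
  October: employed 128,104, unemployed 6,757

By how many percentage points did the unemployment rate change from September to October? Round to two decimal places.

September: labor force = 131,416 + 6,785 = 138,201; u = 6,785/138,201 = 4.91%.
October: labor force = 128,104 + 6,757 = 134,861; u = 6,757/134,861 = 5.01%.
Change = 5.01% − 4.91% = +0.10 pp.

The unemployment rate changed by +0.10 percentage points.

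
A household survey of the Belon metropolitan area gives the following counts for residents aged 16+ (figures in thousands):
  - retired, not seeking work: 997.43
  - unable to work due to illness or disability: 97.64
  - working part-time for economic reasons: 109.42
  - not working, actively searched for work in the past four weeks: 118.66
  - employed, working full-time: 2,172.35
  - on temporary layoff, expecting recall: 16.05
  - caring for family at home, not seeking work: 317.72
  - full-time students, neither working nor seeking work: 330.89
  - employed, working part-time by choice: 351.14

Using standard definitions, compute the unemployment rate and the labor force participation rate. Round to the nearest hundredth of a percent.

Unemployment rate ≈ 4.87%; labor force participation rate ≈ 61.35%.

Employed = 109.42 + 2,172.35 + 351.14 = 2,632.91 thousand (anyone who worked, including part-time for economic reasons, counts as employed).
Unemployed = 118.66 + 16.05 = 134.71 thousand (jobless and actively searching, or on temporary layoff).
Labor force = 2,632.91 + 134.71 = 2,767.62 thousand.
Not in labor force = 997.43 + 97.64 + 317.72 + 330.89 = 1,743.68 thousand (those not working and not actively searching are outside the labor force).
Civilian working-age population = 2,767.62 + 1,743.68 = 4,511.30 thousand.
Unemployment rate = 134.71 / 2,767.62 = 4.87%.
Labor force participation rate = 2,767.62 / 4,511.30 = 61.35%.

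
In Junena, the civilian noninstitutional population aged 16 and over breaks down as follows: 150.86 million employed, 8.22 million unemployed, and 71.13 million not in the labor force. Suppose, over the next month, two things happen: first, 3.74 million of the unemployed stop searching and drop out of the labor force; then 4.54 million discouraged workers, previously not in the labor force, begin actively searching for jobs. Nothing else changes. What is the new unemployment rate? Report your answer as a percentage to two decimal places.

New unemployment rate ≈ 5.64%.

Initially, labor force = 150.86 + 8.22 = 159.08 million, so u = 8.22/159.08 = 5.17%.
After the first change, unemployed and labor force both fall by 3.74 → E = 150.86, U = 4.48, labor force = 155.34 million.
After the second change, unemployed and labor force both rise by 4.54 → E = 150.86, U = 9.02, labor force = 159.88 million.
New unemployment rate = 9.02 / 159.88 = 5.64%.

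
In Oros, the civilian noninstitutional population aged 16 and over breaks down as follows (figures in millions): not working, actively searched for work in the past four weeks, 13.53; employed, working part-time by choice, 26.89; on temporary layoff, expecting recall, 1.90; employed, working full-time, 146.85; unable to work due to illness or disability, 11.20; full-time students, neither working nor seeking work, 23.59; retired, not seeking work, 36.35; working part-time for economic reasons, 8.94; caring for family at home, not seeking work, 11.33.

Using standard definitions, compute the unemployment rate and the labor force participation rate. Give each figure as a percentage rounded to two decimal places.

Employed = 26.89 + 146.85 + 8.94 = 182.68 million (anyone who worked, including part-time for economic reasons, counts as employed).
Unemployed = 13.53 + 1.90 = 15.43 million (jobless and actively searching, or on temporary layoff).
Labor force = 182.68 + 15.43 = 198.11 million.
Not in labor force = 11.20 + 23.59 + 36.35 + 11.33 = 82.47 million (those not working and not actively searching are outside the labor force).
Civilian working-age population = 198.11 + 82.47 = 280.58 million.
Unemployment rate = 15.43 / 198.11 = 7.79%.
Labor force participation rate = 198.11 / 280.58 = 70.61%.

Unemployment rate ≈ 7.79%; labor force participation rate ≈ 70.61%.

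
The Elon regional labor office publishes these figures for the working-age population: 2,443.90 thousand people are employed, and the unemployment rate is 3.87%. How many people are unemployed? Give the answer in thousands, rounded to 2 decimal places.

About 98.39 thousand are unemployed.

Let U be the number unemployed. The labor force is E + U, and U/(E+U) = 0.0387.
So U = 0.0387 × 2,443.90 / (1 − 0.0387) = 94.5789 / 0.9613 ≈ 98.39 thousand.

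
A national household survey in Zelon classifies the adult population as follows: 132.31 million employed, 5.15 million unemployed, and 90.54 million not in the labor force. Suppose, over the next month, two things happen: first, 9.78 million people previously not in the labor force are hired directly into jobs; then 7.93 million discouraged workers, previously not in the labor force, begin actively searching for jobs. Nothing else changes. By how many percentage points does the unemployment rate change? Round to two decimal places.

Initially, labor force = 132.31 + 5.15 = 137.46 million, so u = 5.15/137.46 = 3.75%.
After the first change, employed and labor force both rise by 9.78; unemployed unchanged → E = 142.09, U = 5.15, labor force = 147.24 million.
After the second change, unemployed and labor force both rise by 7.93 → E = 142.09, U = 13.08, labor force = 155.17 million.
New unemployment rate = 13.08 / 155.17 = 8.43%.
Change = 8.43% − 3.75% = +4.68 percentage points.

The unemployment rate changes by +4.68 percentage points.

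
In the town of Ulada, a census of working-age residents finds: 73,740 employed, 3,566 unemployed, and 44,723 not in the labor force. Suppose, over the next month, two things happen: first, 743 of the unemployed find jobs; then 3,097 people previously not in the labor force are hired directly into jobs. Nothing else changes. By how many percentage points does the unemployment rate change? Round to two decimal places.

Initially, labor force = 73,740 + 3,566 = 77,306, so u = 3,566/77,306 = 4.61%.
After the first change, unemployed falls and employed rises by 743; labor force unchanged → E = 74,483, U = 2,823, labor force = 77,306.
After the second change, employed and labor force both rise by 3,097; unemployed unchanged → E = 77,580, U = 2,823, labor force = 80,403.
New unemployment rate = 2,823 / 80,403 = 3.51%.
Change = 3.51% − 4.61% = −1.10 percentage points.

The unemployment rate changes by −1.10 percentage points.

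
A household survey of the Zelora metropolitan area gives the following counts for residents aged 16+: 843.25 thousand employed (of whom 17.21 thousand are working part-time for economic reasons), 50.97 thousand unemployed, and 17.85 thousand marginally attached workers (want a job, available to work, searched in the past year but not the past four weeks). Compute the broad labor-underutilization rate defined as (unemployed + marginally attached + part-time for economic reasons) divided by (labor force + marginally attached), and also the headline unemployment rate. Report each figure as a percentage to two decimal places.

Broad underutilization rate ≈ 9.43%; headline unemployment rate ≈ 5.70%.

Labor force = 843.25 + 50.97 = 894.22 thousand.
Numerator = 50.97 + 17.85 + 17.21 = 86.03 thousand.
Denominator = 894.22 + 17.85 = 912.07 thousand.
Broad rate = 86.03 / 912.07 = 9.43%.
Headline unemployment rate = 50.97 / 894.22 = 5.70%.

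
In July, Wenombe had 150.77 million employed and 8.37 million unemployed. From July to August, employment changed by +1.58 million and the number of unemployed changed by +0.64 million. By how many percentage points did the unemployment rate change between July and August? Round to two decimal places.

The unemployment rate changed by +0.32 percentage points.

July: labor force = 150.77 + 8.37 = 159.14; u = 8.37/159.14 = 5.26%.
August: labor force = 152.35 + 9.01 = 161.36; u = 9.01/161.36 = 5.58%.
Change = 5.58% − 5.26% = +0.32 pp.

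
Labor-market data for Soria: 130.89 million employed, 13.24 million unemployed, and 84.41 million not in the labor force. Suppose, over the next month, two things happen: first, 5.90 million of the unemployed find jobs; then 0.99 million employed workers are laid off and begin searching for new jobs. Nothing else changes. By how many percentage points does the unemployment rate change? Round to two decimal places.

The unemployment rate changes by −3.41 percentage points.

Initially, labor force = 130.89 + 13.24 = 144.13 million, so u = 13.24/144.13 = 9.19%.
After the first change, unemployed falls and employed rises by 5.90; labor force unchanged → E = 136.79, U = 7.34, labor force = 144.13 million.
After the second change, employed falls and unemployed rises by 0.99; labor force unchanged → E = 135.80, U = 8.33, labor force = 144.13 million.
New unemployment rate = 8.33 / 144.13 = 5.78%.
Change = 5.78% − 9.19% = −3.41 percentage points.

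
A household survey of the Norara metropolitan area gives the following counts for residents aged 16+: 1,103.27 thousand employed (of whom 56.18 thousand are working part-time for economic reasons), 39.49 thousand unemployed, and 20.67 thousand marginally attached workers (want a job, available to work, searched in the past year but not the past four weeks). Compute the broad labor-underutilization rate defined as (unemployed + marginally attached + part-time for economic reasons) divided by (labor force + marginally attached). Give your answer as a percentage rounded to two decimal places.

Broad underutilization rate ≈ 10.00%.

Labor force = 1,103.27 + 39.49 = 1,142.76 thousand.
Numerator = 39.49 + 20.67 + 56.18 = 116.34 thousand.
Denominator = 1,142.76 + 20.67 = 1,163.43 thousand.
Broad rate = 116.34 / 1,163.43 = 10.00%.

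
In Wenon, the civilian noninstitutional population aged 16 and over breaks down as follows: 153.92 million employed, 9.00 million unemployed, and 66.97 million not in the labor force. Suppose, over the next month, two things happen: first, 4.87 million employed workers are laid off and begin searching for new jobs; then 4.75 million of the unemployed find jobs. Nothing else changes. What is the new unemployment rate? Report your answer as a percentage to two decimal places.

Initially, labor force = 153.92 + 9.00 = 162.92 million, so u = 9.00/162.92 = 5.52%.
After the first change, employed falls and unemployed rises by 4.87; labor force unchanged → E = 149.05, U = 13.87, labor force = 162.92 million.
After the second change, unemployed falls and employed rises by 4.75; labor force unchanged → E = 153.80, U = 9.12, labor force = 162.92 million.
New unemployment rate = 9.12 / 162.92 = 5.60%.

New unemployment rate ≈ 5.60%.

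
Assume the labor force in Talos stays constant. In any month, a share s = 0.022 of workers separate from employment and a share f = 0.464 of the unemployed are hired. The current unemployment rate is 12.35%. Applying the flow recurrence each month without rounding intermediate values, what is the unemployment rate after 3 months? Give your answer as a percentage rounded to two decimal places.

Unemployment rate after three months ≈ 5.59%.

With a fixed labor force, u_{t+1} = u_t + s·(1−u_t) − f·u_t = u_t·(1−s−f) + s.
Here 1−s−f = 0.514 and s = 0.022.
u_1 = 0.123500 × 0.514 + 0.022 = 0.085479.
u_2 = 0.085479 × 0.514 + 0.022 = 0.065936.
u_3 = 0.065936 × 0.514 + 0.022 = 0.055891.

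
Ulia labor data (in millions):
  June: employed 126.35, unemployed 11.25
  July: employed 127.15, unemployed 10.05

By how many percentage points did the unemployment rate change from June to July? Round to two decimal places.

June: labor force = 126.35 + 11.25 = 137.60; u = 11.25/137.60 = 8.18%.
July: labor force = 127.15 + 10.05 = 137.20; u = 10.05/137.20 = 7.33%.
Change = 7.33% − 8.18% = −0.85 pp.

The unemployment rate changed by −0.85 percentage points.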